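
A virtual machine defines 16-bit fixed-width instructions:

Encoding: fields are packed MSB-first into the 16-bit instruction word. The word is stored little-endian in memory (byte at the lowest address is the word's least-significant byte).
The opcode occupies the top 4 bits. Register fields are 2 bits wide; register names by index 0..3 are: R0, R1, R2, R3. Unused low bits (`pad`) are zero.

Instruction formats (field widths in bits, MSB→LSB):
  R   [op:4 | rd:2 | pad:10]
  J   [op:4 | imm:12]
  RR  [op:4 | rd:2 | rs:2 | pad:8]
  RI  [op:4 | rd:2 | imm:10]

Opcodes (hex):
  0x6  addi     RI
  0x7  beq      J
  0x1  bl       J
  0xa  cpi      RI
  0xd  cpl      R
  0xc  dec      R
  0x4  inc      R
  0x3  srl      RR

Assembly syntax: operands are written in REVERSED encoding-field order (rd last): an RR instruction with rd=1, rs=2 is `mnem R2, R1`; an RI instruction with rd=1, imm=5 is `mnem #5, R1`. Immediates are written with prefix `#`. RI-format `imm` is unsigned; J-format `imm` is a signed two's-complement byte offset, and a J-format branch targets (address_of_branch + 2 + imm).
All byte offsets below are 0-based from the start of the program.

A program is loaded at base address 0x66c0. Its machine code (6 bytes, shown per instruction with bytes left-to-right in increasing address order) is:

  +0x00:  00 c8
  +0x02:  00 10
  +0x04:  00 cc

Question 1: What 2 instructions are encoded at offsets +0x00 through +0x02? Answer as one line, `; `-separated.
dec R2; bl #0

+0x00: 00 c8 ⇒ word 0xc800 (little)
  op=0xc800>>12=0xc ⇒ dec (R)
  rd@[11:10]=0x2 ⇒ R2
+0x02: 00 10 ⇒ word 0x1000 (little)
  op=0x1000>>12=0x1 ⇒ bl (J)
  imm@[11:0]=0x0 ⇒ #0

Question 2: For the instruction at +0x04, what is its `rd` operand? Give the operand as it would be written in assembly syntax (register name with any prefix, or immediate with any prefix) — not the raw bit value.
R3

off 0x04: read 00 cc as little → 0xcc00
  top 4b → 0xc → dec [R]
  [11:10] rd=3 = R3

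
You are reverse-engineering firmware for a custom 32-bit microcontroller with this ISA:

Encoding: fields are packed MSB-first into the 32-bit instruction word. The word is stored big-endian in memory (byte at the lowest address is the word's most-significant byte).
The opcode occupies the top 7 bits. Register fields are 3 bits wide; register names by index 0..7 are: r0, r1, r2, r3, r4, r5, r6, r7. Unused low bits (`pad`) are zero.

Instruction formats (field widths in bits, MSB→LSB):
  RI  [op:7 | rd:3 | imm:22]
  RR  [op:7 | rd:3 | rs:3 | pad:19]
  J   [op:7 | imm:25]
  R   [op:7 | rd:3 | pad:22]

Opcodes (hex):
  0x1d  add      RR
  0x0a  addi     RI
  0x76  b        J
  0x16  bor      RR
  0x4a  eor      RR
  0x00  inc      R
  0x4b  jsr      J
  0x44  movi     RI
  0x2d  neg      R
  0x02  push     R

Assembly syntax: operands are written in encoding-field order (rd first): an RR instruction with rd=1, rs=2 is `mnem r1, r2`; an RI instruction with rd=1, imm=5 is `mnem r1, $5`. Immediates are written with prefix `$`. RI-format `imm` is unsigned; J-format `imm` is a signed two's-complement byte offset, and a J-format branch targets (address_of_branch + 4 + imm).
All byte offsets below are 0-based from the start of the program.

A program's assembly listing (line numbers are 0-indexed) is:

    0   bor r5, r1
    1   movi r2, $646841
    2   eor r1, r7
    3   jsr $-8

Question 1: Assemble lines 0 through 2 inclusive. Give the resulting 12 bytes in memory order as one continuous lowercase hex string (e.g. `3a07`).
2d4800008889deb994780000

0. bor fields op=0x16:7|rd=5:3|rs=1:3|pad=0:19 → word 2d480000h → 2d 48 00 00
1. movi fields op=0x44:7|rd=2:3|imm=646841:22 → word 8889deb9h → 88 89 de b9
2. eor fields op=0x4a:7|rd=1:3|rs=7:3|pad=0:19 → word 94780000h → 94 78 00 00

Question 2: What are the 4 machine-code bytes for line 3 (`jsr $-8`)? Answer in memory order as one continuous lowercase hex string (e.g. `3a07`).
line 3 (jsr): pack op=0x4b:7|imm=-8:25 = 0x97fffff8; big→ 97 ff ff f8

97fffff8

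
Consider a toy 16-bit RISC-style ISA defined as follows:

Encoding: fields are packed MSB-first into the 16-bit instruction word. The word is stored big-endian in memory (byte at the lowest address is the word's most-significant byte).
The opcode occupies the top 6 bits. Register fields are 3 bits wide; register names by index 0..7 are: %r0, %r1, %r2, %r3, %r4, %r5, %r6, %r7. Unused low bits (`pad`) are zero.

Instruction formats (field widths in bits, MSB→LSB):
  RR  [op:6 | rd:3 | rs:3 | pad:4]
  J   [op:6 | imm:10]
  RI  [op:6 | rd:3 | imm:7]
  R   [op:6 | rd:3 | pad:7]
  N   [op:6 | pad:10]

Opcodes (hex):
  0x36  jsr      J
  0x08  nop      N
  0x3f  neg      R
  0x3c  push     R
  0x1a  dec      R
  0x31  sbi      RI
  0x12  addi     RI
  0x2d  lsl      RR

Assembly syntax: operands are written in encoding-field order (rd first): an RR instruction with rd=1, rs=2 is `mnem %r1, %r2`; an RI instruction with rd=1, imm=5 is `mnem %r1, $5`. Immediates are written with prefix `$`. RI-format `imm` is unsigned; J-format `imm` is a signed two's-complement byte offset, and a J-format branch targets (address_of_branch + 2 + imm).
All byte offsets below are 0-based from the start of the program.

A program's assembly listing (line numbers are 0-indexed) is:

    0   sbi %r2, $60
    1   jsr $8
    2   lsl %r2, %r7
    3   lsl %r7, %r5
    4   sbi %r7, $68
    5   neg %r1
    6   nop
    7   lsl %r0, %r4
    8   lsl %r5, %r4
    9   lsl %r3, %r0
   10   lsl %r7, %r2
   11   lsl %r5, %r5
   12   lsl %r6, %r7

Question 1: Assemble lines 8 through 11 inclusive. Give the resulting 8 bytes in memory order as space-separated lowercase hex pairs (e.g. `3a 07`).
b6 c0 b5 80 b7 a0 b6 d0

L8: lsl op=0x2d:6|rd=5:3|rs=4:3|pad=0:4 ⇒ 0xb6c0 ⇒ big b6 c0
L9: lsl op=0x2d:6|rd=3:3|rs=0:3|pad=0:4 ⇒ 0xb580 ⇒ big b5 80
L10: lsl op=0x2d:6|rd=7:3|rs=2:3|pad=0:4 ⇒ 0xb7a0 ⇒ big b7 a0
L11: lsl op=0x2d:6|rd=5:3|rs=5:3|pad=0:4 ⇒ 0xb6d0 ⇒ big b6 d0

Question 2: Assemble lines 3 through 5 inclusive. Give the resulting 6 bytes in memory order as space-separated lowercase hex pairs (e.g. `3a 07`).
line 3 (lsl): pack op=0x2d:6|rd=7:3|rs=5:3|pad=0:4 = 0xb7d0; big→ b7 d0
line 4 (sbi): pack op=0x31:6|rd=7:3|imm=68:7 = 0xc7c4; big→ c7 c4
line 5 (neg): pack op=0x3f:6|rd=1:3|pad=0:7 = 0xfc80; big→ fc 80

b7 d0 c7 c4 fc 80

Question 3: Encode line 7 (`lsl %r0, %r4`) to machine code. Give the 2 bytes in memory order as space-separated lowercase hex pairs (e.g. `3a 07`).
L7: lsl op=0x2d:6|rd=0:3|rs=4:3|pad=0:4 ⇒ 0xb440 ⇒ big b4 40

b4 40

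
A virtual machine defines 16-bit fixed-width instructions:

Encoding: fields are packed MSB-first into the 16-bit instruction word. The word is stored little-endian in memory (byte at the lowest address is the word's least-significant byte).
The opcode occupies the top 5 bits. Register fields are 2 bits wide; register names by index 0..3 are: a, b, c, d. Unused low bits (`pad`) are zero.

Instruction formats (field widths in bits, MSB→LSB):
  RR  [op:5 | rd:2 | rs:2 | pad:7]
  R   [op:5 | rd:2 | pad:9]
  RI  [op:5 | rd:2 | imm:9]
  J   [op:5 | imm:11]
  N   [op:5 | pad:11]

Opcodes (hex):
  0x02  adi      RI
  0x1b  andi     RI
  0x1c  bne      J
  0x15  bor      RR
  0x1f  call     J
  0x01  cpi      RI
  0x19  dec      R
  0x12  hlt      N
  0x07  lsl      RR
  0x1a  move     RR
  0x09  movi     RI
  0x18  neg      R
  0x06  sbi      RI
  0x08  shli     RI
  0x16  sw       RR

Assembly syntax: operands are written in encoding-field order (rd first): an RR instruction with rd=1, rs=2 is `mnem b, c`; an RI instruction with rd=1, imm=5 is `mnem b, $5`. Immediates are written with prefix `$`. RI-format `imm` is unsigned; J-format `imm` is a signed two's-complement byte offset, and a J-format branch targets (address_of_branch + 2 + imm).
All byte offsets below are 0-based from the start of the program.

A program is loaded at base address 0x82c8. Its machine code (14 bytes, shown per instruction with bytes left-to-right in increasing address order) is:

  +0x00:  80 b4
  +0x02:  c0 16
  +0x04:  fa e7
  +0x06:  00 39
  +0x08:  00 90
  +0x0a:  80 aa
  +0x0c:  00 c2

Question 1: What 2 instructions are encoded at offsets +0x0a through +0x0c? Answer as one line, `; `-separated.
off 0x0a: read 80 aa as little → 0xaa80
  opcode bits[15:11]=0x15: bor/RR
  [10:9] rd=1 = b
  [8:7] rs=1 = b
off 0x0c: read 00 c2 as little → 0xc200
  opcode bits[15:11]=0x18: neg/R
  [10:9] rd=1 = b

bor b, b; neg b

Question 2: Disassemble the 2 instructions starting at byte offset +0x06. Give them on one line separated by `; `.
@+06  little-endian(00 39) = 0x3900
  op=0x3900>>11=0x7 ⇒ lsl (RR)
  [10:9] rd=0 = a
  [8:7] rs=2 = c
@+08  little-endian(00 90) = 0x9000
  op=0x9000>>11=0x12 ⇒ hlt (N)

lsl a, c; hlt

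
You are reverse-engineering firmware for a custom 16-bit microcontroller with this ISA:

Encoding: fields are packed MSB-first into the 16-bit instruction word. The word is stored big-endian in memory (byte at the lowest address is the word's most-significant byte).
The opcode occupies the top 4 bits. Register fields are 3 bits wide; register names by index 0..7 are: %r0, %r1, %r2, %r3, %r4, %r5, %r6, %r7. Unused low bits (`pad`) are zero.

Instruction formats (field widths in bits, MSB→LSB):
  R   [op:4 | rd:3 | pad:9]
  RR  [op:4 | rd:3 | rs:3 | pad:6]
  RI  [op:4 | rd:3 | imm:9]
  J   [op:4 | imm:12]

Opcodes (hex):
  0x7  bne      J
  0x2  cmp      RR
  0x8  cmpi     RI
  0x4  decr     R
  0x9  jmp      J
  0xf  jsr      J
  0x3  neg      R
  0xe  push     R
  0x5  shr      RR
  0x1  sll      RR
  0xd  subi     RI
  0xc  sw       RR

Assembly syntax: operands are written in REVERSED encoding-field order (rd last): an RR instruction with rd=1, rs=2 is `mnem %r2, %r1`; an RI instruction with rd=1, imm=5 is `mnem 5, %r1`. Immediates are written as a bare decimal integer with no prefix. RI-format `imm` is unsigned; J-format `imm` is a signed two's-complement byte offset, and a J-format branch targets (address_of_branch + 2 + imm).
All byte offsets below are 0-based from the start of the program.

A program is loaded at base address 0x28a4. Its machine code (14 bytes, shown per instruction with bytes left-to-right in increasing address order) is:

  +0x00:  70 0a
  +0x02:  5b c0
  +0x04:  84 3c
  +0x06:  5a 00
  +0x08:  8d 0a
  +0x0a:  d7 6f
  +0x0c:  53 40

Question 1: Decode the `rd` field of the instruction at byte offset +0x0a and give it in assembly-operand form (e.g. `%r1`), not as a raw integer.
@+0a  big-endian(d7 6f) = 0xd76f
  top 4b → 0xd → subi [RI]
  rd: (w>>9)&0x7=0x3 → %r3
  imm: (w>>0)&0x1ff=0x16f → 367

%r3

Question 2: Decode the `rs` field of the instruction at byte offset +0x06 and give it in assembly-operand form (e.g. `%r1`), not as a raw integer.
[06] 5a 00 → 0x5a00
  op=0x5a00>>12=0x5 ⇒ shr (RR)
  [11:9] rd=5 = %r5
  [8:6] rs=0 = %r0

%r0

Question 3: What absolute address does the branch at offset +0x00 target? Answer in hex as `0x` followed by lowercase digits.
0x28b0

+0x00: 70 0a ⇒ word 0x700a (big)
  op=0x700a>>12=0x7 ⇒ bne (J)
  imm@[11:0]=0xa ⇒ 10
  target = base 0x28a4 + off 0x00 + 2 + imm 10 = 0x28b0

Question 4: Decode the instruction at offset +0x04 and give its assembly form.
off 0x04: read 84 3c as big → 0x843c
  op=0x843c>>12=0x8 ⇒ cmpi (RI)
  rd@[11:9]=0x2 ⇒ %r2
  imm@[8:0]=0x3c ⇒ 60

cmpi 60, %r2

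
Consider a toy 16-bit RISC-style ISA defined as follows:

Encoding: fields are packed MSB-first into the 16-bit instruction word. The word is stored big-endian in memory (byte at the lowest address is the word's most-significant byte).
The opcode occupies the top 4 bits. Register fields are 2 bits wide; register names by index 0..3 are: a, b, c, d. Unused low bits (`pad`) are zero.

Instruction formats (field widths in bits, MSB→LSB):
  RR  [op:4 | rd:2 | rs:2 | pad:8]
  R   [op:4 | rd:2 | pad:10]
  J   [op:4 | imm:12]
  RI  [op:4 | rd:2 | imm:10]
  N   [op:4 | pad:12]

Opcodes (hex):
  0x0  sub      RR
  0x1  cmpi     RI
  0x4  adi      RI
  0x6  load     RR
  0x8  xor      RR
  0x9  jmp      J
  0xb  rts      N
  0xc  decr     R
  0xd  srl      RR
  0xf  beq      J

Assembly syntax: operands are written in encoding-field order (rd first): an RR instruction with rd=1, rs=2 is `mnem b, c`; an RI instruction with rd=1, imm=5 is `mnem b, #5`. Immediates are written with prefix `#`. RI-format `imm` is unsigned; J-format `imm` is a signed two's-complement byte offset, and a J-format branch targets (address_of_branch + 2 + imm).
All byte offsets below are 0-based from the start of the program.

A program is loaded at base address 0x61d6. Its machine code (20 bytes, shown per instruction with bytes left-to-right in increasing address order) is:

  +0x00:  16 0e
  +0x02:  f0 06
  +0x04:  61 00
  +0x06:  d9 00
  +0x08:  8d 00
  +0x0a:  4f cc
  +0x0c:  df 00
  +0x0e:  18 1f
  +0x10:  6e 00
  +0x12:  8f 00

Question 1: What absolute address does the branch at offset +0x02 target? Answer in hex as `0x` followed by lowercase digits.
0x61e0

off 0x02: read f0 06 as big → 0xf006
  opcode bits[15:12]=0xf: beq/J
  [11:0] imm=6 = #6
  target = base 0x61d6 + off 0x02 + 2 + imm 6 = 0x61e0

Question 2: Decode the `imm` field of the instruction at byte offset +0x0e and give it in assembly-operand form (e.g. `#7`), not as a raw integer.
#31

+0x0e: 18 1f ⇒ word 0x181f (big)
  opcode bits[15:12]=0x1: cmpi/RI
  [11:10] rd=2 = c
  [9:0] imm=31 = #31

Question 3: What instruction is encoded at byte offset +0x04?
[04] 61 00 → 0x6100
  top 4b → 0x6 → load [RR]
  [11:10] rd=0 = a
  [9:8] rs=1 = b

load a, b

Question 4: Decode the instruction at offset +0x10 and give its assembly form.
off 0x10: read 6e 00 as big → 0x6e00
  opcode bits[15:12]=0x6: load/RR
  rd@[11:10]=0x3 ⇒ d
  rs@[9:8]=0x2 ⇒ c

load d, c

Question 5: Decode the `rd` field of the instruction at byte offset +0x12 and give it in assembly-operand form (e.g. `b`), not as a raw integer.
@+12  big-endian(8f 00) = 0x8f00
  top 4b → 0x8 → xor [RR]
  rd@[11:10]=0x3 ⇒ d
  rs@[9:8]=0x3 ⇒ d

d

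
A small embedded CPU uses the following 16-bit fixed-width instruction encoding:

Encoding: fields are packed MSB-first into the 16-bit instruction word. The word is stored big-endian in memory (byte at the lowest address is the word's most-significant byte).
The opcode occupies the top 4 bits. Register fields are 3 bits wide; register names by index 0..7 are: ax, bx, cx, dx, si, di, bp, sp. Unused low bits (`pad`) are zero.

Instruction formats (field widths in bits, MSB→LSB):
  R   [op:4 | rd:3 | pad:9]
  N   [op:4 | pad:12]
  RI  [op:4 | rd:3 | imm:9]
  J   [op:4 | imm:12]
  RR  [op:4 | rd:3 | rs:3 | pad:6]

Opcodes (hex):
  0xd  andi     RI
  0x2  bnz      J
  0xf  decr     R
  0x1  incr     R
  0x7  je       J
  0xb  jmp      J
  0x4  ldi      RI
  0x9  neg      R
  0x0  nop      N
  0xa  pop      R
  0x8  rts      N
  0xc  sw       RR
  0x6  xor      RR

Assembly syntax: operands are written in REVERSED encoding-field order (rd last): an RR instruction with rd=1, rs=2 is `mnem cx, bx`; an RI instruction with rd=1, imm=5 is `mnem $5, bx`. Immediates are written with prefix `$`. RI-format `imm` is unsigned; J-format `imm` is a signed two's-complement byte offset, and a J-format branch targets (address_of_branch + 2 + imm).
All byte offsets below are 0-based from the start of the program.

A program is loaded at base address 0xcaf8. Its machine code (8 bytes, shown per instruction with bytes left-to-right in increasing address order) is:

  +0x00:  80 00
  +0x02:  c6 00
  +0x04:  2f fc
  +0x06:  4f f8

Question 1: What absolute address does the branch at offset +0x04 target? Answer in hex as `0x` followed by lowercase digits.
0xcafa

off 0x04: read 2f fc as big → 0x2ffc
  opcode bits[15:12]=0x2: bnz/J
  [11:0] imm=4092 (s12→-4) = $-4
  target = base 0xcaf8 + off 0x04 + 2 + imm -4 = 0xcafa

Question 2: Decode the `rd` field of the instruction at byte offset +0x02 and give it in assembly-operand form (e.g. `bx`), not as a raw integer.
[02] c6 00 → 0xc600
  op=0xc600>>12=0xc ⇒ sw (RR)
  rd@[11:9]=0x3 ⇒ dx
  rs@[8:6]=0x0 ⇒ ax

dx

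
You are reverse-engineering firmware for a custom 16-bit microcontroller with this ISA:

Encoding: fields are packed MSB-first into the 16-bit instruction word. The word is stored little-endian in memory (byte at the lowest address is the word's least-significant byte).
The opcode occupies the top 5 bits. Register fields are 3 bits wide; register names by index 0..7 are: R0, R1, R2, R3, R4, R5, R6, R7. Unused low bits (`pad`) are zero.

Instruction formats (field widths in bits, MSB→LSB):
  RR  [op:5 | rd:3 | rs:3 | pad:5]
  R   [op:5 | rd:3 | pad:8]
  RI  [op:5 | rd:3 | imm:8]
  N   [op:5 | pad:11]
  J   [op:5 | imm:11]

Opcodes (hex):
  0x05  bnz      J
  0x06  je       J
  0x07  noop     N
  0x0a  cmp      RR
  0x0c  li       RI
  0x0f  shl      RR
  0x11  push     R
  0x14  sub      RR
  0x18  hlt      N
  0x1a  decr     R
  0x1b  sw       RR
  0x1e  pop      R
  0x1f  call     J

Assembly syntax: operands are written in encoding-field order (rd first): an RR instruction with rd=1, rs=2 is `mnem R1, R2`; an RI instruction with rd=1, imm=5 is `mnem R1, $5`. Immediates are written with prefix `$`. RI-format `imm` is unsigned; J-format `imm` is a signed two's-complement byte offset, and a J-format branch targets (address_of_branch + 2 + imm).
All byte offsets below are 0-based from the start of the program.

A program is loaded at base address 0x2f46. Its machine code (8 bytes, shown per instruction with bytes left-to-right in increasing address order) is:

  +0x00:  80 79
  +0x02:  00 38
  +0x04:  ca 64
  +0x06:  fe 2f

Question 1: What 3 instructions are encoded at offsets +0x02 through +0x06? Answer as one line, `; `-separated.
noop; li R4, $202; bnz $-2

off 0x02: read 00 38 as little → 0x3800
  opcode bits[15:11]=0x7: noop/N
off 0x04: read ca 64 as little → 0x64ca
  opcode bits[15:11]=0xc: li/RI
  [10:8] rd=4 = R4
  [7:0] imm=202 = $202
off 0x06: read fe 2f as little → 0x2ffe
  opcode bits[15:11]=0x5: bnz/J
  [10:0] imm=2046 (s11→-2) = $-2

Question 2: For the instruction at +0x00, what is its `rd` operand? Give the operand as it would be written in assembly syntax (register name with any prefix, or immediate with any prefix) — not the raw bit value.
R1

off 0x00: read 80 79 as little → 0x7980
  opcode bits[15:11]=0xf: shl/RR
  rd@[10:8]=0x1 ⇒ R1
  rs@[7:5]=0x4 ⇒ R4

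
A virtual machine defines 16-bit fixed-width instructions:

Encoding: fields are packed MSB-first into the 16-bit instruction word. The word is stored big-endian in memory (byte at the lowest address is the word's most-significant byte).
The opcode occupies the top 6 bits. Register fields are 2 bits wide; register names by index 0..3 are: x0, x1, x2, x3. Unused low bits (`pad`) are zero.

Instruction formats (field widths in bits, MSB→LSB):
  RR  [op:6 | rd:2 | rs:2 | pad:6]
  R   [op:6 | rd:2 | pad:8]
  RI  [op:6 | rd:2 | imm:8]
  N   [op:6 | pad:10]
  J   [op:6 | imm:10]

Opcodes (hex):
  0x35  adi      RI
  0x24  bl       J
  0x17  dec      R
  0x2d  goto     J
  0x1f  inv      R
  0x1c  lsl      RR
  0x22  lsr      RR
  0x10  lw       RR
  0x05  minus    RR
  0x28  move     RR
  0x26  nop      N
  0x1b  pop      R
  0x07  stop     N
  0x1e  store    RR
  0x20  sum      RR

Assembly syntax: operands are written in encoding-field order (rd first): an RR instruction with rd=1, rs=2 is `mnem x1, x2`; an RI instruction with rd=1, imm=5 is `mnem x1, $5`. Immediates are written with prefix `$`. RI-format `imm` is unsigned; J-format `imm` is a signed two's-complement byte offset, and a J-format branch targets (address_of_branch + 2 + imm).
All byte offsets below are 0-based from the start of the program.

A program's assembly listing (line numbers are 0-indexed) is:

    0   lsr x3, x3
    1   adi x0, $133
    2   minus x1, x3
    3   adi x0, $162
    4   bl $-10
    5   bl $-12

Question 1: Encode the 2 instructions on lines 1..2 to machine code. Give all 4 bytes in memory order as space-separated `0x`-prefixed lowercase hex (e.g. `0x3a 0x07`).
1. adi fields op=0x35:6|rd=0:2|imm=133:8 → word d485h → d4 85
2. minus fields op=0x5:6|rd=1:2|rs=3:2|pad=0:6 → word 15c0h → 15 c0

0xd4 0x85 0x15 0xc0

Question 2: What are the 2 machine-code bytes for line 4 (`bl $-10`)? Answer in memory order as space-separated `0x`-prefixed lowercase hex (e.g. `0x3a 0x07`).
0x93 0xf6

4. bl fields op=0x24:6|imm=-10:10 → word 93f6h → 93 f6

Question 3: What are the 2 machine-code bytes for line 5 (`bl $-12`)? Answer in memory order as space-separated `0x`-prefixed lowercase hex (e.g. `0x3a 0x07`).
0x93 0xf4

L5: bl op=0x24:6|imm=-12:10 ⇒ 0x93f4 ⇒ big 93 f4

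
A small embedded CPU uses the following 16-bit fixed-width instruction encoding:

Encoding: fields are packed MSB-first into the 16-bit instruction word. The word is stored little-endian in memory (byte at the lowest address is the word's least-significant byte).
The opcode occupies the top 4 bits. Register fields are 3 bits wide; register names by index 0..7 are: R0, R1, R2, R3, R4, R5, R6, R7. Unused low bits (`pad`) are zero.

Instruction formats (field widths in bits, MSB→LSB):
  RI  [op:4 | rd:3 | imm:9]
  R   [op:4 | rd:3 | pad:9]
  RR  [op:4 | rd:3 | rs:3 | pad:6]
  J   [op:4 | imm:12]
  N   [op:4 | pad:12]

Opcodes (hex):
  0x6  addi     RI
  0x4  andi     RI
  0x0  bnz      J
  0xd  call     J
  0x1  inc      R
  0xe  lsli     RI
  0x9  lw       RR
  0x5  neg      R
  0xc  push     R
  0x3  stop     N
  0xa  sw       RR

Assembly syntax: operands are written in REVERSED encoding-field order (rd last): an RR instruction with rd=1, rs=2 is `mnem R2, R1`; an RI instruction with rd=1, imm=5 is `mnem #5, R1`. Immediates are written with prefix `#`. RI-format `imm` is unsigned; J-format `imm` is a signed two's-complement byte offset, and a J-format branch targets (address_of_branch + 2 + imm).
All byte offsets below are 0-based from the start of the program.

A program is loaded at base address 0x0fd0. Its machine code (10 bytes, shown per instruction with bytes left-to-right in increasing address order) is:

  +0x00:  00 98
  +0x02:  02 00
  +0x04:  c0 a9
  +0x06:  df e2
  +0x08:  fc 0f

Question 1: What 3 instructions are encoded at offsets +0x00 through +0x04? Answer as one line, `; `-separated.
lw R0, R4; bnz #2; sw R7, R4

off 0x00: read 00 98 as little → 0x9800
  opcode bits[15:12]=0x9: lw/RR
  rd@[11:9]=0x4 ⇒ R4
  rs@[8:6]=0x0 ⇒ R0
off 0x02: read 02 00 as little → 0x0002
  opcode bits[15:12]=0x0: bnz/J
  imm@[11:0]=0x2 ⇒ #2
off 0x04: read c0 a9 as little → 0xa9c0
  opcode bits[15:12]=0xa: sw/RR
  rd@[11:9]=0x4 ⇒ R4
  rs@[8:6]=0x7 ⇒ R7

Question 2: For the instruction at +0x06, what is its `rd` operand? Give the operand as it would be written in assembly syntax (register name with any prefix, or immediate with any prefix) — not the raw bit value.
off 0x06: read df e2 as little → 0xe2df
  opcode bits[15:12]=0xe: lsli/RI
  rd@[11:9]=0x1 ⇒ R1
  imm@[8:0]=0xdf ⇒ #223

R1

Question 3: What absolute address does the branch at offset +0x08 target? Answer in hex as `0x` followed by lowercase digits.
off 0x08: read fc 0f as little → 0x0ffc
  top 4b → 0x0 → bnz [J]
  imm@[11:0]=0xffc (s12→-4) ⇒ #-4
  target = base 0x0fd0 + off 0x08 + 2 + imm -4 = 0x0fd6

0x0fd6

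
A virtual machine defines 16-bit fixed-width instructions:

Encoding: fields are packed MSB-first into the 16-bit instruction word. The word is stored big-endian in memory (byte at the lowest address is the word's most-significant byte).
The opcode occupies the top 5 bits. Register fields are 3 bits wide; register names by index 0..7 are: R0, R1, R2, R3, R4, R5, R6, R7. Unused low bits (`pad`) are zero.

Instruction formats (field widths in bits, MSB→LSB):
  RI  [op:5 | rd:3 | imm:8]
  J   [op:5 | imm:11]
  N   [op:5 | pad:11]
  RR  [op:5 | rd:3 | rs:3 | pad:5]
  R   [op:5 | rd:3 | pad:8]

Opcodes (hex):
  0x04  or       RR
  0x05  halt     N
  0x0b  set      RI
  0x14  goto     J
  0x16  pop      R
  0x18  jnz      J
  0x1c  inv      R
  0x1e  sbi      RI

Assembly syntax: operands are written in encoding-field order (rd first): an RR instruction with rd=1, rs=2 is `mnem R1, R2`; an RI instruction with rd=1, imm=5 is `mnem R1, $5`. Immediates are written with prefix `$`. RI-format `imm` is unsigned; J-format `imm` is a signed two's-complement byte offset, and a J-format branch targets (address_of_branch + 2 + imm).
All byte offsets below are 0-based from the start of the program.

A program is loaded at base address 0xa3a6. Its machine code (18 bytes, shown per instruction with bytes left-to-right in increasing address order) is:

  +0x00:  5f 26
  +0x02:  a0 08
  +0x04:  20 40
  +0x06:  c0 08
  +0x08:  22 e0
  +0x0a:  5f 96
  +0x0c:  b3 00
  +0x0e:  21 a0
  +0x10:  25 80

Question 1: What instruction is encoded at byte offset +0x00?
[00] 5f 26 → 0x5f26
  opcode bits[15:11]=0xb: set/RI
  [10:8] rd=7 = R7
  [7:0] imm=38 = $38

set R7, $38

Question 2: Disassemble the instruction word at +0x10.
or R5, R4

off 0x10: read 25 80 as big → 0x2580
  opcode bits[15:11]=0x4: or/RR
  rd@[10:8]=0x5 ⇒ R5
  rs@[7:5]=0x4 ⇒ R4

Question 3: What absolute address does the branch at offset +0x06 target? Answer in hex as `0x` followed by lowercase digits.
+0x06: c0 08 ⇒ word 0xc008 (big)
  op=0xc008>>11=0x18 ⇒ jnz (J)
  imm@[10:0]=0x8 ⇒ $8
  target = base 0xa3a6 + off 0x06 + 2 + imm 8 = 0xa3b6

0xa3b6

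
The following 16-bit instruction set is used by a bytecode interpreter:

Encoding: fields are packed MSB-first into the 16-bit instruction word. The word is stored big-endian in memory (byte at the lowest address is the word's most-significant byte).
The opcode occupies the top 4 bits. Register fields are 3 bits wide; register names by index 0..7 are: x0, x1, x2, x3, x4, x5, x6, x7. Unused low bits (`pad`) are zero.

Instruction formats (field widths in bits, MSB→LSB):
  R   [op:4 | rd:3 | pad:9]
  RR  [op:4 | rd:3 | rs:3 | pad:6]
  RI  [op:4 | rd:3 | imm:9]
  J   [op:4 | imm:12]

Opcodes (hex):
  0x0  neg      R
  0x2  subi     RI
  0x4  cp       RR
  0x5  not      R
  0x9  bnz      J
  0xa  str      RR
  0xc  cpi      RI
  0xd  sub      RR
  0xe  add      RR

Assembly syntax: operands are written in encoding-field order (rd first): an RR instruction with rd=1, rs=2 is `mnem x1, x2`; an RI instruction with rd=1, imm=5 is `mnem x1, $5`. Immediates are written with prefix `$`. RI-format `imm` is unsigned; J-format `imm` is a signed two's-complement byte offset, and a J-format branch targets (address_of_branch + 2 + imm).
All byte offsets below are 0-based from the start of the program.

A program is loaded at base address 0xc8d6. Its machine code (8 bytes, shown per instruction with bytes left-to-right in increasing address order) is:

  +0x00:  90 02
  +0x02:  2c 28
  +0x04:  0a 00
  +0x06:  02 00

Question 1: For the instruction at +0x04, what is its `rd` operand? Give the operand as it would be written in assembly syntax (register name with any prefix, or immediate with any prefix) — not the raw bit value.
x5

off 0x04: read 0a 00 as big → 0x0a00
  opcode bits[15:12]=0x0: neg/R
  [11:9] rd=5 = x5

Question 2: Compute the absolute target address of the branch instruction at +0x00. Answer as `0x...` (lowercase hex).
+0x00: 90 02 ⇒ word 0x9002 (big)
  op=0x9002>>12=0x9 ⇒ bnz (J)
  [11:0] imm=2 = $2
  target = base 0xc8d6 + off 0x00 + 2 + imm 2 = 0xc8da

0xc8da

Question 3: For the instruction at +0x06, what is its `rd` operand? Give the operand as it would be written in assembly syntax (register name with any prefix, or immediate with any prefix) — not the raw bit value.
+0x06: 02 00 ⇒ word 0x0200 (big)
  op=0x0200>>12=0x0 ⇒ neg (R)
  rd: (w>>9)&0x7=0x1 → x1

x1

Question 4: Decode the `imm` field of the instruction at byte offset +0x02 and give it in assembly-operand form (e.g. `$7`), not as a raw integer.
@+02  big-endian(2c 28) = 0x2c28
  top 4b → 0x2 → subi [RI]
  [11:9] rd=6 = x6
  [8:0] imm=40 = $40

$40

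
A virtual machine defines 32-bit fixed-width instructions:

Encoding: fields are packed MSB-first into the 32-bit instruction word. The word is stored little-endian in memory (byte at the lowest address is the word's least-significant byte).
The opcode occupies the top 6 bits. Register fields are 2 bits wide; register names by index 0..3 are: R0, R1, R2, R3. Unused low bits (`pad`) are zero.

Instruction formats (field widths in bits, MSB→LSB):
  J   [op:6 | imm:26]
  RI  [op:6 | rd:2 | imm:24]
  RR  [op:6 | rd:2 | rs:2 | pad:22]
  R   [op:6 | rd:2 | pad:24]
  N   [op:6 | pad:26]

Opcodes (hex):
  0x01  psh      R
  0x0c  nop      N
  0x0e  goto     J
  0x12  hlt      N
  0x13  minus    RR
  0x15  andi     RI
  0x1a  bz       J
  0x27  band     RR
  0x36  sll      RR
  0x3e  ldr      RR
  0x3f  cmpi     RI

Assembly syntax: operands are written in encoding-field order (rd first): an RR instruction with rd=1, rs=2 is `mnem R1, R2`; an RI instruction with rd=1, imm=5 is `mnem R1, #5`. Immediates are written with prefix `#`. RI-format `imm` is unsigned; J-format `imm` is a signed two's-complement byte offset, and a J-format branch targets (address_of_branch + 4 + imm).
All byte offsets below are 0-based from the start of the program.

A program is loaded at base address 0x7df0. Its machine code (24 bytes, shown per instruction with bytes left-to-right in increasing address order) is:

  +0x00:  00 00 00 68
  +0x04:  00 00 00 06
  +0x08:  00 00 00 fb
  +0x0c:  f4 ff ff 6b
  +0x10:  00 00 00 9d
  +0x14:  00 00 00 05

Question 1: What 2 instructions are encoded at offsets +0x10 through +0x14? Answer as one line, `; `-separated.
band R1, R0; psh R1

[10] 00 00 00 9d → 0x9d000000
  op=0x9d000000>>26=0x27 ⇒ band (RR)
  rd@[25:24]=0x1 ⇒ R1
  rs@[23:22]=0x0 ⇒ R0
[14] 00 00 00 05 → 0x05000000
  op=0x05000000>>26=0x1 ⇒ psh (R)
  rd@[25:24]=0x1 ⇒ R1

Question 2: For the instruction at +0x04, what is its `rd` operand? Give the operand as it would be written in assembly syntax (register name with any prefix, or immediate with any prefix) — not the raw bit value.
R2

@+04  little-endian(00 00 00 06) = 0x06000000
  top 6b → 0x1 → psh [R]
  [25:24] rd=2 = R2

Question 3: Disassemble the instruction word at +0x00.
bz #0

off 0x00: read 00 00 00 68 as little → 0x68000000
  op=0x68000000>>26=0x1a ⇒ bz (J)
  [25:0] imm=0 = #0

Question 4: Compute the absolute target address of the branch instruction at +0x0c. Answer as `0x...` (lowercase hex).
0x7df4

@+0c  little-endian(f4 ff ff 6b) = 0x6bfffff4
  opcode bits[31:26]=0x1a: bz/J
  imm: (w>>0)&0x3ffffff=0x3fffff4 (s26→-12) → #-12
  target = base 0x7df0 + off 0x0c + 4 + imm -12 = 0x7df4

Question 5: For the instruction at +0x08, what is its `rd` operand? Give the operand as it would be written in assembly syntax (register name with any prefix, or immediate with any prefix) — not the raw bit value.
R3

+0x08: 00 00 00 fb ⇒ word 0xfb000000 (little)
  opcode bits[31:26]=0x3e: ldr/RR
  rd@[25:24]=0x3 ⇒ R3
  rs@[23:22]=0x0 ⇒ R0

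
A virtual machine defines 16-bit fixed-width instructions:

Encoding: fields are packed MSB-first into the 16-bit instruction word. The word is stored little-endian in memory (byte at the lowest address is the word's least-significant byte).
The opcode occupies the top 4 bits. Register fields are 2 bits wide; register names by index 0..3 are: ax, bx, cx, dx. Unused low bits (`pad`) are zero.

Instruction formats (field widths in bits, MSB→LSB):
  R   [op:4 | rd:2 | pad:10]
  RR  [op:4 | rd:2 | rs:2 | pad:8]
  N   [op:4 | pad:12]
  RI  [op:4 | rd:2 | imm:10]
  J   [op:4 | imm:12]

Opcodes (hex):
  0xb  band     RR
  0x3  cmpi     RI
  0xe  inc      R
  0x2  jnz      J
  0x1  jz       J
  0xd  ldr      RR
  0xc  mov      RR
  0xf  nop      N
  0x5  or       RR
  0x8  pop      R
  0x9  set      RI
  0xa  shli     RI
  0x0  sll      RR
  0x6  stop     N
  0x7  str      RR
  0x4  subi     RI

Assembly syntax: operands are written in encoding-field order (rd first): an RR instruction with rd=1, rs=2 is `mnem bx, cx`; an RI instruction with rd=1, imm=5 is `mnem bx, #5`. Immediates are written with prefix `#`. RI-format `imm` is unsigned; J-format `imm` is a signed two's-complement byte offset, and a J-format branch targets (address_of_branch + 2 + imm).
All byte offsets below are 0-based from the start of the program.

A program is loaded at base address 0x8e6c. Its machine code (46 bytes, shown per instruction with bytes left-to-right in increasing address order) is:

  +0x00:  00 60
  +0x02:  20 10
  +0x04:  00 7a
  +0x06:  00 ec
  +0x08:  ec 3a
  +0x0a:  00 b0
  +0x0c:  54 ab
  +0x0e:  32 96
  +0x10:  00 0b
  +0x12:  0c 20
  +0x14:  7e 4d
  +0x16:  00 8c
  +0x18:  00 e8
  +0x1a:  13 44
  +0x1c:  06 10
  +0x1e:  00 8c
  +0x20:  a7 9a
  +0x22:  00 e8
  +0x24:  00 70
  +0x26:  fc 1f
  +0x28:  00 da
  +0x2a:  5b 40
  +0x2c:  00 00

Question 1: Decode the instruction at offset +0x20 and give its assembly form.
@+20  little-endian(a7 9a) = 0x9aa7
  opcode bits[15:12]=0x9: set/RI
  rd@[11:10]=0x2 ⇒ cx
  imm@[9:0]=0x2a7 ⇒ #679

set cx, #679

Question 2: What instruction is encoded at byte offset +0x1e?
pop dx

[1e] 00 8c → 0x8c00
  top 4b → 0x8 → pop [R]
  rd: (w>>10)&0x3=0x3 → dx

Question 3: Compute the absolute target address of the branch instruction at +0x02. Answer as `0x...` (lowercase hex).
off 0x02: read 20 10 as little → 0x1020
  top 4b → 0x1 → jz [J]
  imm@[11:0]=0x20 ⇒ #32
  target = base 0x8e6c + off 0x02 + 2 + imm 32 = 0x8e90

0x8e90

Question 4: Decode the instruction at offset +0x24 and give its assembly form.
+0x24: 00 70 ⇒ word 0x7000 (little)
  opcode bits[15:12]=0x7: str/RR
  rd: (w>>10)&0x3=0x0 → ax
  rs: (w>>8)&0x3=0x0 → ax

str ax, ax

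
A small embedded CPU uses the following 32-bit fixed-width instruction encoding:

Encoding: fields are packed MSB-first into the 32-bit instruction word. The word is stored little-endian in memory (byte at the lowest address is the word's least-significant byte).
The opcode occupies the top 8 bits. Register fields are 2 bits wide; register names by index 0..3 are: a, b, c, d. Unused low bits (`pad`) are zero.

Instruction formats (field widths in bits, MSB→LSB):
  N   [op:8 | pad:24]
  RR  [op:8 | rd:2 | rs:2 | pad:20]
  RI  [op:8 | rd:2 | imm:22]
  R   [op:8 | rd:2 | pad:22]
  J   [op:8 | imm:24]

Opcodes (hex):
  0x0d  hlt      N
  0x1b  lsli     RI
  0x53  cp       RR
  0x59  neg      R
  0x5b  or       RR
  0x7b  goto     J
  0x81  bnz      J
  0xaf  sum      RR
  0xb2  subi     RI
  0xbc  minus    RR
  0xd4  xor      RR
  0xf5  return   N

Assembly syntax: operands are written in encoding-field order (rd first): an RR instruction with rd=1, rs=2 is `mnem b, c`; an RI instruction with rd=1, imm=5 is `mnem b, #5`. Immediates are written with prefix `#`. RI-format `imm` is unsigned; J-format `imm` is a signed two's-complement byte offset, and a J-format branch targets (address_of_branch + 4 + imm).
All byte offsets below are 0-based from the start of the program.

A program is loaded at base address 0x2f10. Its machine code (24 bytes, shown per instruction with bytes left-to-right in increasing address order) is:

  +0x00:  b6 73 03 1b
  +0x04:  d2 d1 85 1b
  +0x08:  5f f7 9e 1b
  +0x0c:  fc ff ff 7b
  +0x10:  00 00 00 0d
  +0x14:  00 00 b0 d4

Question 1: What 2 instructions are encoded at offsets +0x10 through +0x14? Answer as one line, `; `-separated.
hlt; xor c, d

+0x10: 00 00 00 0d ⇒ word 0x0d000000 (little)
  op=0x0d000000>>24=0xd ⇒ hlt (N)
+0x14: 00 00 b0 d4 ⇒ word 0xd4b00000 (little)
  op=0xd4b00000>>24=0xd4 ⇒ xor (RR)
  rd: (w>>22)&0x3=0x2 → c
  rs: (w>>20)&0x3=0x3 → d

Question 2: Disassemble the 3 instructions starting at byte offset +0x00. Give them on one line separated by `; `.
@+00  little-endian(b6 73 03 1b) = 0x1b0373b6
  op=0x1b0373b6>>24=0x1b ⇒ lsli (RI)
  [23:22] rd=0 = a
  [21:0] imm=226230 = #226230
@+04  little-endian(d2 d1 85 1b) = 0x1b85d1d2
  op=0x1b85d1d2>>24=0x1b ⇒ lsli (RI)
  [23:22] rd=2 = c
  [21:0] imm=381394 = #381394
@+08  little-endian(5f f7 9e 1b) = 0x1b9ef75f
  op=0x1b9ef75f>>24=0x1b ⇒ lsli (RI)
  [23:22] rd=2 = c
  [21:0] imm=2029407 = #2029407

lsli a, #226230; lsli c, #381394; lsli c, #2029407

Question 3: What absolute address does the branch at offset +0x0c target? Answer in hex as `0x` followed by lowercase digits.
0x2f1c

+0x0c: fc ff ff 7b ⇒ word 0x7bfffffc (little)
  opcode bits[31:24]=0x7b: goto/J
  imm@[23:0]=0xfffffc (s24→-4) ⇒ #-4
  target = base 0x2f10 + off 0x0c + 4 + imm -4 = 0x2f1c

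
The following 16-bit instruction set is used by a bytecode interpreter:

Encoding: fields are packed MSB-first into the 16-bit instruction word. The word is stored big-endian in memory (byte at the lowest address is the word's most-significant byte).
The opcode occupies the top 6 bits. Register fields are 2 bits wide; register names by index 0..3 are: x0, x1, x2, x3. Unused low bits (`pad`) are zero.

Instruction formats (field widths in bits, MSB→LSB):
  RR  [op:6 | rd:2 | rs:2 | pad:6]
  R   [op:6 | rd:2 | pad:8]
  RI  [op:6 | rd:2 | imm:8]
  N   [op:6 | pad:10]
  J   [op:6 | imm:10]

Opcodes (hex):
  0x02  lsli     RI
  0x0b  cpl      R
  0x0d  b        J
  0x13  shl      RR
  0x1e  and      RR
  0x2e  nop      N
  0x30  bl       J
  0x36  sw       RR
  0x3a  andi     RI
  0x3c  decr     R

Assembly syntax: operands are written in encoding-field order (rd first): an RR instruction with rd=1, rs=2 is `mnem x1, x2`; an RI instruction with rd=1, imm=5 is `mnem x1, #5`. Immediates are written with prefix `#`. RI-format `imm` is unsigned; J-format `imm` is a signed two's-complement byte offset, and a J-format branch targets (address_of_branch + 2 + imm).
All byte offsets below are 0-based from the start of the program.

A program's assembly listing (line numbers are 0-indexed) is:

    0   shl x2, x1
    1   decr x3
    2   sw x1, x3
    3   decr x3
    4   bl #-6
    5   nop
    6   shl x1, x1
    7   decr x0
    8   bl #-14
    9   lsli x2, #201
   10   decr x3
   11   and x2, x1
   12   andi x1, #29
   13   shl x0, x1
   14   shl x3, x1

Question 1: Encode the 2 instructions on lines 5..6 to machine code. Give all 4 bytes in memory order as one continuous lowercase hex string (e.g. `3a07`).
b8004d40

line 5 (nop): pack op=0x2e:6|pad=0:10 = 0xb800; big→ b8 00
line 6 (shl): pack op=0x13:6|rd=1:2|rs=1:2|pad=0:6 = 0x4d40; big→ 4d 40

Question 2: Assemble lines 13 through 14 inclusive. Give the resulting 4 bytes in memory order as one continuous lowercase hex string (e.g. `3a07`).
line 13 (shl): pack op=0x13:6|rd=0:2|rs=1:2|pad=0:6 = 0x4c40; big→ 4c 40
line 14 (shl): pack op=0x13:6|rd=3:2|rs=1:2|pad=0:6 = 0x4f40; big→ 4f 40

4c404f40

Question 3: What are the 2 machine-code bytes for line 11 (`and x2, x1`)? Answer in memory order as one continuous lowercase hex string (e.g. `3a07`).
7a40

11. and fields op=0x1e:6|rd=2:2|rs=1:2|pad=0:6 → word 7a40h → 7a 40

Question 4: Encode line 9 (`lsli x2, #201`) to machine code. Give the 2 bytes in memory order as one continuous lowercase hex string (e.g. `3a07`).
L9: lsli op=0x2:6|rd=2:2|imm=201:8 ⇒ 0x0ac9 ⇒ big 0a c9

0ac9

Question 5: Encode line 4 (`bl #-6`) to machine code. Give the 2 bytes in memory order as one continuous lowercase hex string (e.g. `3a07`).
L4: bl op=0x30:6|imm=-6:10 ⇒ 0xc3fa ⇒ big c3 fa

c3fa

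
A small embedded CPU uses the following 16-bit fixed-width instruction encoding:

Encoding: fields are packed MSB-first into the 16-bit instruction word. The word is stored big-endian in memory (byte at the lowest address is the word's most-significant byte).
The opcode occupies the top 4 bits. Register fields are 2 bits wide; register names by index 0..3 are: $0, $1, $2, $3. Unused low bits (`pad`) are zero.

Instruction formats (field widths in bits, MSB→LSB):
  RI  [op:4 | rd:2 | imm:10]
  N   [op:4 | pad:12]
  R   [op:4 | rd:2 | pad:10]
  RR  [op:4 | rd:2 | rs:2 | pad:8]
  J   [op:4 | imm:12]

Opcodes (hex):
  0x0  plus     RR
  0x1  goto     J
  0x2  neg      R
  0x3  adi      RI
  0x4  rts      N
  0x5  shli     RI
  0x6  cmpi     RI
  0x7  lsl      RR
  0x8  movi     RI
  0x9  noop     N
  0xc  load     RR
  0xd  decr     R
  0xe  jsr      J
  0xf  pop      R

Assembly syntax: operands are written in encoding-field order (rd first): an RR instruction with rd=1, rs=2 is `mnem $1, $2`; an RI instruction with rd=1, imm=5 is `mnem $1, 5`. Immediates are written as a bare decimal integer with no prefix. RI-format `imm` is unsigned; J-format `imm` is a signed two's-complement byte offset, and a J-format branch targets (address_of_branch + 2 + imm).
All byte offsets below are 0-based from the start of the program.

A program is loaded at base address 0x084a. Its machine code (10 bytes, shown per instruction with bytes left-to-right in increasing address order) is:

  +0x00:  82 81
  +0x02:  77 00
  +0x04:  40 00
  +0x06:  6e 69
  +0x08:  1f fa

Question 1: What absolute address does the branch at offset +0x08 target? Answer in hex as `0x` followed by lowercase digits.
0x084e

+0x08: 1f fa ⇒ word 0x1ffa (big)
  op=0x1ffa>>12=0x1 ⇒ goto (J)
  [11:0] imm=4090 (s12→-6) = -6
  target = base 0x084a + off 0x08 + 2 + imm -6 = 0x084e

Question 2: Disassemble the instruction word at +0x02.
lsl $1, $3

[02] 77 00 → 0x7700
  op=0x7700>>12=0x7 ⇒ lsl (RR)
  rd: (w>>10)&0x3=0x1 → $1
  rs: (w>>8)&0x3=0x3 → $3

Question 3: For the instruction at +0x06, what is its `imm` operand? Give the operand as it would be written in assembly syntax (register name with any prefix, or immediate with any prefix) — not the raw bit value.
617

@+06  big-endian(6e 69) = 0x6e69
  op=0x6e69>>12=0x6 ⇒ cmpi (RI)
  rd: (w>>10)&0x3=0x3 → $3
  imm: (w>>0)&0x3ff=0x269 → 617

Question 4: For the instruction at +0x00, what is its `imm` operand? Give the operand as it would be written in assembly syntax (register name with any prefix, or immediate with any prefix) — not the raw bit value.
+0x00: 82 81 ⇒ word 0x8281 (big)
  opcode bits[15:12]=0x8: movi/RI
  rd@[11:10]=0x0 ⇒ $0
  imm@[9:0]=0x281 ⇒ 641

641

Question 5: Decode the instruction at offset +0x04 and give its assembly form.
off 0x04: read 40 00 as big → 0x4000
  op=0x4000>>12=0x4 ⇒ rts (N)

rts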